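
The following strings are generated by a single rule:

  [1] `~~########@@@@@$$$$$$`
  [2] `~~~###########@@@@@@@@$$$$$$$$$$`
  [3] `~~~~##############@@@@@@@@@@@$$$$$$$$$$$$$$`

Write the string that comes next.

Reading off run lengths: ~ runs 2, 3, 4; # runs 8, 11, 14; @ runs 5, 8, 11; $ runs 6, 10, 14 — each is linear in n, where the shown terms are n = 2, 3, 4.
Setting n = 5 gives 5, 17, 14, 18 characters in each block.

~~~~~#################@@@@@@@@@@@@@@$$$$$$$$$$$$$$$$$$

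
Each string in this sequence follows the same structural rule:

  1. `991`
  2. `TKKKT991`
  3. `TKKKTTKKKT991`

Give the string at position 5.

TKKKTTKKKTTKKKTTKKKT991

Every step adds TKKKT at the front: s(k+1) = TKKKT·s(k).
From TKKKTTKKKT991, 2 further steps: TKKKTTKKKT991 → TKKKTTKKKTTKKKT991 → (answer).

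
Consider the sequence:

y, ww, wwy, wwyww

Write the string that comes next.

wwywwwwy

This is a Fibonacci-style word recurrence s(k) = s(k−1)·s(k−2): e.g. ww·y = wwy.
So term 5 is wwyww·wwy.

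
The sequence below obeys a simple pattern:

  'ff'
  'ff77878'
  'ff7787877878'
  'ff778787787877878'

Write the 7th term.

ff778787787877878778787787877878

Each term is the previous one with 77878 appended.
From ff778787787877878, 3 further steps: ff778787787877878 → ff77878778787787877878 → ff7787877878778787787877878 → (answer).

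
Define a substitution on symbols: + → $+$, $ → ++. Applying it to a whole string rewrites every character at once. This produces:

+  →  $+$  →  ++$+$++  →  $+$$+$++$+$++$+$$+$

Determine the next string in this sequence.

++$+$++++$+$++$+$$+$++$+$++$+$$+$++$+$++++$+$++

φ($+$$+$++$+$++$+$$+$) expands symbol-by-symbol to ++ $+$ ++ ++ $+$ ++ $+$ $+$ ++ $+$ ++ $+$ $+$ ++ $+$ ++ ++ $+$ ++; joining the 19 pieces gives the next term.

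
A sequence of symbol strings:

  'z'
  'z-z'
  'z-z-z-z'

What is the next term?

Every step duplicates the string with '-' between the halves.
One more doubling of z-z-z-z gives the answer.

z-z-z-z-z-z-z-z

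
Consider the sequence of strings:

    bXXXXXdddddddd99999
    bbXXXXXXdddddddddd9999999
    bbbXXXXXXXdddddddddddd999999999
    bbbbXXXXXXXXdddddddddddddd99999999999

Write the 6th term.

Each string has the form b^{n-2} X^{n+2} d^{2n+2} 9^{2n-1}, where the shown terms are n = 3, 4, 5, 6.
For term 6, n = 8, so the run lengths are 6, 10, 18, 15.

bbbbbbXXXXXXXXXXdddddddddddddddddd999999999999999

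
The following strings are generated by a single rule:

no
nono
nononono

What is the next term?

s(k+1) = s(k)·s(k) — each term doubles the last.
Doubling nononono:

nononononononono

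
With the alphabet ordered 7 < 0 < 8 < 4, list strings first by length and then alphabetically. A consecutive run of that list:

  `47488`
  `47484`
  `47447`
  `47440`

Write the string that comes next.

Treat 47440 as a base-4 numeral over the given alphabet and add one, carrying through any trailing 4's.

47448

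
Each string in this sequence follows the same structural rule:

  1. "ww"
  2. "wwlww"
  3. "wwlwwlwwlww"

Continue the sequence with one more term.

Each string is two copies of the previous one joined by 'l'.
One more doubling of wwlwwlwwlww gives the answer.

wwlwwlwwlwwlwwlwwlwwlww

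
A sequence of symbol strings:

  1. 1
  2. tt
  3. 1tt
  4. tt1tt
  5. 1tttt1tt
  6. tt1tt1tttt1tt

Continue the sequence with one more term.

1tttt1tttt1tt1tttt1tt

This is a Fibonacci-style word recurrence s(k) = s(k−2)·s(k−1): e.g. 1·tt = 1tt.
Continuing: 1tttt1tt · tt1tt1tttt1tt gives term 7.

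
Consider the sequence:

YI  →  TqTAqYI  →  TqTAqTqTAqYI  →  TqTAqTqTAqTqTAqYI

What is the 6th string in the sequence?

TqTAqTqTAqTqTAqTqTAqTqTAqYI

Every step adds TqTAq at the front: s(k+1) = TqTAq·s(k).
From TqTAqTqTAqTqTAqYI, 2 further steps: TqTAqTqTAqTqTAqYI → TqTAqTqTAqTqTAqTqTAqYI → (answer).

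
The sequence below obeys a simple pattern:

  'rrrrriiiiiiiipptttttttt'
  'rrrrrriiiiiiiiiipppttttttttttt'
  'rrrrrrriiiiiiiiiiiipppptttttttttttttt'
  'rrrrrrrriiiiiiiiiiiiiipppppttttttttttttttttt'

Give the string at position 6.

The n-th term is n+2 r's then 2n+2 i's then n-1 p's then 3n-1 t's, where the shown terms are n = 3, 4, 5, 6.
For term 6, n = 8, so the run lengths are 10, 18, 7, 23.

rrrrrrrrrriiiiiiiiiiiiiiiiiipppppppttttttttttttttttttttttt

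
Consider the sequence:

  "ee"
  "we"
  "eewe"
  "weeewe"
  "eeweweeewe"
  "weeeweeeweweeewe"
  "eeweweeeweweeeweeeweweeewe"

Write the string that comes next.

This is a Fibonacci-style word recurrence s(k) = s(k−2)·s(k−1): e.g. ee·we = eewe.
So term 8 is weeeweeeweweeewe·eeweweeeweweeeweeeweweeewe.

weeeweeeweweeeweeeweweeeweweeeweeeweweeewe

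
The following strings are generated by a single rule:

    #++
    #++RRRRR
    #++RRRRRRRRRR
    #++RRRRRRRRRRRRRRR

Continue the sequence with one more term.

Each term is the previous one with RRRRR appended.
Applying this once more to #++RRRRRRRRRRRRRRR:

#++RRRRRRRRRRRRRRRRRRRR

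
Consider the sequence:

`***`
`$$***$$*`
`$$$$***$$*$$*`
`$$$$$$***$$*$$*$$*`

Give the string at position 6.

$$$$$$$$$$***$$*$$*$$*$$*$$*

Each term wraps the previous one in $$ on the left and $$* on the right.
From $$$$$$***$$*$$*$$*, 2 further steps: $$$$$$***$$*$$*$$* → $$$$$$$$***$$*$$*$$*$$* → (answer).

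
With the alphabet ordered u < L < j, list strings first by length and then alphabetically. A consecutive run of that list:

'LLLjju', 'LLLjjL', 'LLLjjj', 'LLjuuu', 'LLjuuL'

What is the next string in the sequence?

The successor of LLjuuL increments the rightmost position that isn't already j and resets every position after it to u.

LLjuuj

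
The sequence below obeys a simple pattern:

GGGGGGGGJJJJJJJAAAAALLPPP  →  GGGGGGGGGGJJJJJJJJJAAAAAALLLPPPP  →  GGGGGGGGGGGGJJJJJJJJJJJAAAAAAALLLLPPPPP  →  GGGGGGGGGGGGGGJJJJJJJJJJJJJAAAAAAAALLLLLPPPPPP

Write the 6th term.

The n-th term is 2n+2 G's then 2n+1 J's then n+2 A's then n-1 L's then n P's, where the shown terms are n = 3, 4, 5, 6.
At n = 8 the blocks have lengths 18, 17, 10, 7, 8.

GGGGGGGGGGGGGGGGGGJJJJJJJJJJJJJJJJJAAAAAAAAAALLLLLLLPPPPPPPP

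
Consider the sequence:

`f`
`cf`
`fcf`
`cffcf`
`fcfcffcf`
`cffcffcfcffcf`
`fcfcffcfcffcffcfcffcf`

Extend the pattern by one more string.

cffcffcfcffcffcfcffcfcffcffcfcffcf

Each term (from the third on) is the two preceding terms concatenated in order: term 3 = f·cf = fcf.
The next term joins cffcffcfcffcf and fcfcffcfcffcffcfcffcf.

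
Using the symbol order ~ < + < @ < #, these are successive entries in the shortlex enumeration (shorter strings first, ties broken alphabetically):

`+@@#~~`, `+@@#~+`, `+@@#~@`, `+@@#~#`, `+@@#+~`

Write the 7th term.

+@@#+@

Continuing the enumeration 2 steps past +@@#+~: +@@#+~ → +@@#++ → (answer).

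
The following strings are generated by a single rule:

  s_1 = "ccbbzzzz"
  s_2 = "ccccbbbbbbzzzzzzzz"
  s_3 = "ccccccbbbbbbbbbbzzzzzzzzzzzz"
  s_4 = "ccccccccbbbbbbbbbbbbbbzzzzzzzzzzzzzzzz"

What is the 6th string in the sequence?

ccccccccccccbbbbbbbbbbbbbbbbbbbbbbzzzzzzzzzzzzzzzzzzzzzzzz

Each string has the form c^{2n} b^{4n-2} z^{4n} (n = 1, 2, …).
For term 6, n = 6, so the run lengths are 12, 22, 24.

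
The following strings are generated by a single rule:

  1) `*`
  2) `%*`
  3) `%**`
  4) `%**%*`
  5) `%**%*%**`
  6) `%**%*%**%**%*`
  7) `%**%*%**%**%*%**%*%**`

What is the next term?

From term 3 onward, concatenate the last term with the second-to-last: %*·* = %**, %**·%* = %**%*, …
So term 8 is %**%*%**%**%*%**%*%**·%**%*%**%**%*.

%**%*%**%**%*%**%*%**%**%*%**%**%*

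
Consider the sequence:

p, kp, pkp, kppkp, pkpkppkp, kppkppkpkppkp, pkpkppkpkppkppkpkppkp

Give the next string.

kppkppkpkppkppkpkppkpkppkppkpkppkp

This is a Fibonacci-style word recurrence s(k) = s(k−2)·s(k−1): e.g. p·kp = pkp.
Continuing: kppkppkpkppkp · pkpkppkpkppkppkpkppkp gives term 8.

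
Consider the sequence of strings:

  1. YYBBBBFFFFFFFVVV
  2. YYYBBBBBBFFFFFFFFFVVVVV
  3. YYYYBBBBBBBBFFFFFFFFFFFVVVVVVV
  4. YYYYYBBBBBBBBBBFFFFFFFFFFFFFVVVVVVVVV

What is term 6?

Term n consists of n Y's, followed by 2n B's, followed by 2n+3 F's, followed by 2n-1 V's, where the shown terms are n = 2, 3, 4, 5.
For term 6, n = 7, so the run lengths are 7, 14, 17, 13.

YYYYYYYBBBBBBBBBBBBBBFFFFFFFFFFFFFFFFFVVVVVVVVVVVVV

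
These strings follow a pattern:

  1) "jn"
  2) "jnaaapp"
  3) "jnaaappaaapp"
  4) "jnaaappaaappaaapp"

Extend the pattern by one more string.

Every step adds aaapp to the end: s(k+1) = s(k)·aaapp.
One more step from jnaaappaaappaaapp gives the answer.

jnaaappaaappaaappaaapp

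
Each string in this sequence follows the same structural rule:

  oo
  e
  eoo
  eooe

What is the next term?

eooeeoo

From term 3 onward, concatenate the last term with the second-to-last: e·oo = eoo, eoo·e = eooe, …
Continuing: eooe · eoo gives term 5.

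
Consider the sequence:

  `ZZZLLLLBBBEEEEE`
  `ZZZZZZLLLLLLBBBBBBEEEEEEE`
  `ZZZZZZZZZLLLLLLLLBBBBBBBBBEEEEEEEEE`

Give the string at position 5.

ZZZZZZZZZZZZZZZLLLLLLLLLLLLBBBBBBBBBBBBBBBEEEEEEEEEEEEE

Term n consists of 3n Z's, followed by 2n+2 L's, followed by 3n B's, followed by 2n+3 E's (n = 1, 2, …).
Setting n = 5 gives 15, 12, 15, 13 characters in each block.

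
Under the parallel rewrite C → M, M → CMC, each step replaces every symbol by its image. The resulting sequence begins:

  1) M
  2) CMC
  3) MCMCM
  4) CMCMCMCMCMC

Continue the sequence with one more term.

Expanding CMCMCMCMCMC: C→M, M→CMC, C→M, M→CMC, C→M, M→CMC, C→M, M→CMC, C→M, M→CMC, C→M. Concatenated: M CMC M CMC M CMC M CMC M CMC M.

MCMCMCMCMCMCMCMCMCMCM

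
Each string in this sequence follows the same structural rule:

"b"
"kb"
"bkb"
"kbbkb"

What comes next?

bkbkbbkb

From term 3 onward, concatenate the second-to-last term with the last: b·kb = bkb, kb·bkb = kbbkb, …
The next term joins bkb and kbbkb.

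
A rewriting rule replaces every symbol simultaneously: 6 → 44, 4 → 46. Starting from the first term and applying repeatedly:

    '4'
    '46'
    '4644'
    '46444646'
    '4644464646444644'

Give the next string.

46444646464446444644464646444646

Replace each of the 16 characters of 4644464646444644 in place — 46 44 46 46 46 44 46 44 46 44 46 46 46 44 46 46 — and concatenate.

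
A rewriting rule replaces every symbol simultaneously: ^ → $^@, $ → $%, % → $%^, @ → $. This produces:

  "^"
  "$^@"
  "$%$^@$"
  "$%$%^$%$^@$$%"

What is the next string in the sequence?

Replace each of the 13 characters of $%$%^$%$^@$$% in place — $% $%^ $% $%^ $^@ $% $%^ $% $^@ $ $% $% $%^ — and concatenate.

$%$%^$%$%^$^@$%$%^$%$^@$$%$%$%^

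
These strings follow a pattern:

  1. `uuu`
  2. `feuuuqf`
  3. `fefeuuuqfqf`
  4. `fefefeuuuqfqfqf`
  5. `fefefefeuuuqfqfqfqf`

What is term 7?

Each term wraps the previous one in fe on the left and qf on the right.
From fefefefeuuuqfqfqfqf, 2 further steps: fefefefeuuuqfqfqfqf → fefefefefeuuuqfqfqfqfqf → (answer).

fefefefefefeuuuqfqfqfqfqfqf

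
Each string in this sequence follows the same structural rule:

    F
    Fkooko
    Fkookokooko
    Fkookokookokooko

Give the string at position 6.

Fkookokookokookokookokooko

Each term is the previous one with kooko appended.
From Fkookokookokooko, 2 further steps: Fkookokookokooko → Fkookokookokookokooko → (answer).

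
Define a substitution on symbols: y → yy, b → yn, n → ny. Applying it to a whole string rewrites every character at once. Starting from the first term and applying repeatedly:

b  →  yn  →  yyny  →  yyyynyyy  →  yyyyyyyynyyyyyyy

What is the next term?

Rewriting the 16 symbols of yyyyyyyynyyyyyyy one by one yields yy yy yy yy yy yy yy yy ny yy yy yy yy yy yy yy; concatenated:

yyyyyyyyyyyyyyyynyyyyyyyyyyyyyyy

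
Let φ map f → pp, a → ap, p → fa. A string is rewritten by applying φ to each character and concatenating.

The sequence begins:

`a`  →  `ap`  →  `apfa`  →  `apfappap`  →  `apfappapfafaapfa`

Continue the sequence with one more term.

Rewriting the 16 symbols of apfappapfafaapfa one by one yields ap fa pp ap fa fa ap fa pp ap pp ap ap fa pp ap; concatenated:

apfappapfafaapfappapppapapfappap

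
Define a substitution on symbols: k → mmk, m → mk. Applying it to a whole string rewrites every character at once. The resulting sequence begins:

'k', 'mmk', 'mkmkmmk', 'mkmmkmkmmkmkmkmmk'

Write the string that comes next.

mkmmkmkmkmmkmkmmkmkmkmmkmkmmkmkmmkmkmkmmk

Applying the rule to each of the 17 symbols of mkmmkmkmmkmkmkmmk gives the pieces mk mmk mk mk mmk mk mmk mk mk mmk mk mmk mk mmk mk mk mmk, which concatenate to the answer.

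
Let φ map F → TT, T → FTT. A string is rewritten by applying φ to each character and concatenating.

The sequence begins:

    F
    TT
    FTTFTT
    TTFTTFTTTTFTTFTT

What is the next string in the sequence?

Replace each of the 16 characters of TTFTTFTTTTFTTFTT in place — FTT FTT TT FTT FTT TT FTT FTT FTT FTT TT FTT FTT TT FTT FTT — and concatenate.

FTTFTTTTFTTFTTTTFTTFTTFTTFTTTTFTTFTTTTFTTFTT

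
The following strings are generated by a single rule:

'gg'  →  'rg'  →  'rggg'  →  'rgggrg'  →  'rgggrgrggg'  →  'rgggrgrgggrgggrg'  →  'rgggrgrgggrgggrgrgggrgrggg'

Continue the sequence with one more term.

rgggrgrgggrgggrgrgggrgrgggrgggrgrgggrgggrg

This is a Fibonacci-style word recurrence s(k) = s(k−1)·s(k−2): e.g. rg·gg = rggg.
So term 8 is rgggrgrgggrgggrgrgggrgrggg·rgggrgrgggrgggrg.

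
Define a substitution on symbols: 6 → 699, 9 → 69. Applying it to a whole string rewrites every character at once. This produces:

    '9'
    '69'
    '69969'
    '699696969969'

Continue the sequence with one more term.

Apply φ to 699696969969 symbol by symbol: 6→699, 9→69, 9→69, 6→699, 9→69, 6→699, 9→69, 6→699, 9→69, 9→69, 6→699, 9→69; joined: 699 69 69 699 69 699 69 699 69 69 699 69.

69969696996969969699696969969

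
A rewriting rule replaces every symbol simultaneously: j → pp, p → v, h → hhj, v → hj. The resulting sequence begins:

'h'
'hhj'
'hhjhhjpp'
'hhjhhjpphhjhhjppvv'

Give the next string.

hhjhhjpphhjhhjppvvhhjhhjpphhjhhjppvvhjhj

Replace each of the 18 characters of hhjhhjpphhjhhjppvv in place — hhj hhj pp hhj hhj pp v v hhj hhj pp hhj hhj pp v v hj hj — and concatenate.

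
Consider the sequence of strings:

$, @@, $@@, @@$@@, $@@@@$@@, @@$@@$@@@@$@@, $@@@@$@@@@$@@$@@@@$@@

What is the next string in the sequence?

From term 3 onward, concatenate the second-to-last term with the last: $·@@ = $@@, @@·$@@ = @@$@@, …
The next term joins @@$@@$@@@@$@@ and $@@@@$@@@@$@@$@@@@$@@.

@@$@@$@@@@$@@$@@@@$@@@@$@@$@@@@$@@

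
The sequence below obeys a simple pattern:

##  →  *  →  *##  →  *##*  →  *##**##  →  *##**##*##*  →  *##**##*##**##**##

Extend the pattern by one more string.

Each term (from the third on) is the previous term followed by the one before it: term 3 = *·## = *##.
So term 8 is *##**##*##**##**##·*##**##*##*.

*##**##*##**##**##*##**##*##*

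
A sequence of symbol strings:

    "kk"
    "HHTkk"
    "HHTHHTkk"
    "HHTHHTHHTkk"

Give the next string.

Each term is the previous one with HHT prepended.
One more step from HHTHHTHHTkk gives the answer.

HHTHHTHHTHHTkk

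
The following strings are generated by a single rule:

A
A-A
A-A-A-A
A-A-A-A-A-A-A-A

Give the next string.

Each string is two copies of the previous one joined by '-'.
One more doubling of A-A-A-A-A-A-A-A gives the answer.

A-A-A-A-A-A-A-A-A-A-A-A-A-A-A-A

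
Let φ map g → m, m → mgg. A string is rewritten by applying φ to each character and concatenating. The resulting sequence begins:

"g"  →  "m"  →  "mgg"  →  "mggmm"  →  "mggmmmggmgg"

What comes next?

mggmmmggmggmggmmmggmm

Apply φ to mggmmmggmgg symbol by symbol: m→mgg, g→m, g→m, m→mgg, m→mgg, m→mgg, g→m, g→m, m→mgg, g→m, g→m; joined: mgg m m mgg mgg mgg m m mgg m m.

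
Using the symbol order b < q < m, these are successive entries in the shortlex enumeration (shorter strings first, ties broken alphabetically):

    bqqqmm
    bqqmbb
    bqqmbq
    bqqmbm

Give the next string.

bqqmqb

The successor of bqqmbm increments the rightmost position that isn't already m and resets every position after it to b.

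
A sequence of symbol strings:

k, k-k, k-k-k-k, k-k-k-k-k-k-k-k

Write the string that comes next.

k-k-k-k-k-k-k-k-k-k-k-k-k-k-k-k

Every step duplicates the string with '-' between the halves.
One more doubling of k-k-k-k-k-k-k-k gives the answer.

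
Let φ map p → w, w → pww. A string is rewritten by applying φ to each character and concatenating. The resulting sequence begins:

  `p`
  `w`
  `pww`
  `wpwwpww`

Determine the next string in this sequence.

Expanding wpwwpww: w→pww, p→w, w→pww, w→pww, p→w, w→pww, w→pww. Concatenated: pww w pww pww w pww pww.

pwwwpwwpwwwpwwpww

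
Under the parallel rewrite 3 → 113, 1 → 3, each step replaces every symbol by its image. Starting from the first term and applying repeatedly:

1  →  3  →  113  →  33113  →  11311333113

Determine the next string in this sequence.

Apply φ to 11311333113 symbol by symbol: 1→3, 1→3, 3→113, 1→3, 1→3, 3→113, 3→113, 3→113, 1→3, 1→3, 3→113; joined: 3 3 113 3 3 113 113 113 3 3 113.

331133311311311333113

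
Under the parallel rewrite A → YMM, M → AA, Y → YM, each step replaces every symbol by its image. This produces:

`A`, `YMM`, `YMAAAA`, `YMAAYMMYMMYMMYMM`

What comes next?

φ(YMAAYMMYMMYMMYMM) expands symbol-by-symbol to YM AA YMM YMM YM AA AA YM AA AA YM AA AA YM AA AA; joining the 16 pieces gives the next term.

YMAAYMMYMMYMAAAAYMAAAAYMAAAAYMAAAA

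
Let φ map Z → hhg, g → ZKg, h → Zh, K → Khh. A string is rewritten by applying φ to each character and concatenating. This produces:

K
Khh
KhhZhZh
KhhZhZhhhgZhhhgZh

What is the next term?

KhhZhZhhhgZhhhgZhZhZhZKghhgZhZhZhZKghhgZh

φ(KhhZhZhhhgZhhhgZh) expands symbol-by-symbol to Khh Zh Zh hhg Zh hhg Zh Zh Zh ZKg hhg Zh Zh Zh ZKg hhg Zh; joining the 17 pieces gives the next term.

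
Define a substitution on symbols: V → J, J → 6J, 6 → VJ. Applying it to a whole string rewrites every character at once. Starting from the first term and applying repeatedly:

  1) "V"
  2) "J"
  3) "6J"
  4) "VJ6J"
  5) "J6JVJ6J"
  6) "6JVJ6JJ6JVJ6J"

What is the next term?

VJ6JJ6JVJ6J6JVJ6JJ6JVJ6J

Replace each of the 13 characters of 6JVJ6JJ6JVJ6J in place — VJ 6J J 6J VJ 6J 6J VJ 6J J 6J VJ 6J — and concatenate.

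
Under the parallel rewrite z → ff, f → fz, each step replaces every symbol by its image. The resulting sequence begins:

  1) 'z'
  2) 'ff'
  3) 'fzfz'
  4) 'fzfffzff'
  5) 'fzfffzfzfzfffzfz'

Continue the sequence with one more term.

Replace each of the 16 characters of fzfffzfzfzfffzfz in place — fz ff fz fz fz ff fz ff fz ff fz fz fz ff fz ff — and concatenate.

fzfffzfzfzfffzfffzfffzfzfzfffzff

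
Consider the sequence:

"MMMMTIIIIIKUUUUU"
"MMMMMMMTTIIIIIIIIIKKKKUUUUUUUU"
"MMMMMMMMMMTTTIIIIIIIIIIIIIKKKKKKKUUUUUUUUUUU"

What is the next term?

Reading off run lengths: M runs 4, 7, 10; T runs 1, 2, 3; I runs 5, 9, 13; K runs 1, 4, 7; U runs 5, 8, 11 — each is linear in n (n = 1, 2, …).
Setting n = 4 gives 13, 4, 17, 10, 14 characters in each block.

MMMMMMMMMMMMMTTTTIIIIIIIIIIIIIIIIIKKKKKKKKKKUUUUUUUUUUUUUU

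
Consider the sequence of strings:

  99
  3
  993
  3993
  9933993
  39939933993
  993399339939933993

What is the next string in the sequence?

39939933993993399339939933993

Each term (from the third on) is the two preceding terms concatenated in order: term 3 = 99·3 = 993.
The next term joins 39939933993 and 993399339939933993.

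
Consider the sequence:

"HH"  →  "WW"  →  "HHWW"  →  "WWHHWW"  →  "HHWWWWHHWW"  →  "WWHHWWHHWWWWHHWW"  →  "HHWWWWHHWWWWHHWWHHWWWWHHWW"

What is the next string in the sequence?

This is a Fibonacci-style word recurrence s(k) = s(k−2)·s(k−1): e.g. HH·WW = HHWW.
The next term joins WWHHWWHHWWWWHHWW and HHWWWWHHWWWWHHWWHHWWWWHHWW.

WWHHWWHHWWWWHHWWHHWWWWHHWWWWHHWWHHWWWWHHWW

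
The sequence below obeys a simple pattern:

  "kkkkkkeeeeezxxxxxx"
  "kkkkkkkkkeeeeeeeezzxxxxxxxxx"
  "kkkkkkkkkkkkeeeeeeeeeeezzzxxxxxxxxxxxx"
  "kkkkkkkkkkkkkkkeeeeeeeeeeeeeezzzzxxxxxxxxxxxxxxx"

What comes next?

kkkkkkkkkkkkkkkkkkeeeeeeeeeeeeeeeeezzzzzxxxxxxxxxxxxxxxxxx

Reading off run lengths: k runs 6, 9, 12, 15; e runs 5, 8, 11, 14; z runs 1, 2, 3, 4; x runs 6, 9, 12, 15 — each is linear in n, where the shown terms are n = 2, 3, 4, 5.
At n = 6 the blocks have lengths 18, 17, 5, 18.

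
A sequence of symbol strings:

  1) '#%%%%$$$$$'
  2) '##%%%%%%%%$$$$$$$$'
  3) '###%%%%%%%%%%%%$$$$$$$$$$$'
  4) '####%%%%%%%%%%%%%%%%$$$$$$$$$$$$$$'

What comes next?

#####%%%%%%%%%%%%%%%%%%%%$$$$$$$$$$$$$$$$$

Reading off run lengths: # runs 1, 2, 3, 4; % runs 4, 8, 12, 16; $ runs 5, 8, 11, 14 — each is linear in n (n = 1, 2, …).
For the next term, n = 5, so the run lengths are 5, 20, 17.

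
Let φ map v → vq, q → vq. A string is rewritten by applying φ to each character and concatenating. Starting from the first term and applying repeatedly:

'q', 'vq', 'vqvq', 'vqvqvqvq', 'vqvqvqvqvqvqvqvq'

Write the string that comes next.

Rewriting the 16 symbols of vqvqvqvqvqvqvqvq one by one yields vq vq vq vq vq vq vq vq vq vq vq vq vq vq vq vq; concatenated:

vqvqvqvqvqvqvqvqvqvqvqvqvqvqvqvq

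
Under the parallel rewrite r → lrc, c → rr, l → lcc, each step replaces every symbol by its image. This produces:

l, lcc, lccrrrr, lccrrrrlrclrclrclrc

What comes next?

Rewriting the 19 symbols of lccrrrrlrclrclrclrc one by one yields lcc rr rr lrc lrc lrc lrc lcc lrc rr lcc lrc rr lcc lrc rr lcc lrc rr; concatenated:

lccrrrrlrclrclrclrclcclrcrrlcclrcrrlcclrcrrlcclrcrr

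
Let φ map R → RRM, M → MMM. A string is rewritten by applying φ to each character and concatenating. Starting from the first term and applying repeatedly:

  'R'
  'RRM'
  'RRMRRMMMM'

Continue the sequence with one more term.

RRMRRMMMMRRMRRMMMMMMMMMMMMM

Rewriting each symbol of RRMRRMMMM: R→RRM, R→RRM, M→MMM, R→RRM, R→RRM, M→MMM, M→MMM, M→MMM, M→MMM, which concatenates to RRM RRM MMM RRM RRM MMM MMM MMM MMM.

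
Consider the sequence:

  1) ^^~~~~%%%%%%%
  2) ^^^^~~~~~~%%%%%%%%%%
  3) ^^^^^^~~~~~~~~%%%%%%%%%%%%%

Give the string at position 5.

Term n consists of 2n-2 ^'s, followed by 2n ~'s, followed by 3n+1 %'s, where the shown terms are n = 2, 3, 4.
For term 5, n = 6, so the run lengths are 10, 12, 19.

^^^^^^^^^^~~~~~~~~~~~~%%%%%%%%%%%%%%%%%%%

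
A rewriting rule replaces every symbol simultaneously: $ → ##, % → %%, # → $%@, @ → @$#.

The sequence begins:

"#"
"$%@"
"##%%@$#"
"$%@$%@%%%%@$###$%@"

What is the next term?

##%%@$###%%@$#%%%%%%%%@$###$%@$%@$%@##%%@$#

φ($%@$%@%%%%@$###$%@) expands symbol-by-symbol to ## %% @$# ## %% @$# %% %% %% %% @$# ## $%@ $%@ $%@ ## %% @$#; joining the 18 pieces gives the next term.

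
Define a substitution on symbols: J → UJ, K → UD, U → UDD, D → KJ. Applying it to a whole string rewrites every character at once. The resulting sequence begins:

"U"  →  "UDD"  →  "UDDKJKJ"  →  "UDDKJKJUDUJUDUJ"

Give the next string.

Replace each of the 15 characters of UDDKJKJUDUJUDUJ in place — UDD KJ KJ UD UJ UD UJ UDD KJ UDD UJ UDD KJ UDD UJ — and concatenate.

UDDKJKJUDUJUDUJUDDKJUDDUJUDDKJUDDUJ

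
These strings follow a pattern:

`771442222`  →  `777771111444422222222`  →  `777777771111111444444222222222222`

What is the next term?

The n-th term is 3n-1 7's then 3n-2 1's then 2n 4's then 4n 2's (n = 1, 2, …).
For the next term, n = 4, so the run lengths are 11, 10, 8, 16.

777777777771111111111444444442222222222222222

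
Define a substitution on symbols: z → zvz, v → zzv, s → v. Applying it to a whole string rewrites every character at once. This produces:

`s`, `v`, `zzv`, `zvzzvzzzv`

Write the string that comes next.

Apply φ to zvzzvzzzv symbol by symbol: z→zvz, v→zzv, z→zvz, z→zvz, v→zzv, z→zvz, z→zvz, z→zvz, v→zzv; joined: zvz zzv zvz zvz zzv zvz zvz zvz zzv.

zvzzzvzvzzvzzzvzvzzvzzvzzzv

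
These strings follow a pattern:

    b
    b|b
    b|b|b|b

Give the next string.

s(k+1) = s(k)·|·s(k) — each term doubles the last with '|' between the halves.
So the next term is two copies of b|b|b|b with '|' between the halves.

b|b|b|b|b|b|b|b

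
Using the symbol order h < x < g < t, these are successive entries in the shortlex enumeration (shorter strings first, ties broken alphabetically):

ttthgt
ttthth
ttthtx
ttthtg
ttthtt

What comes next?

The successor of ttthtt increments the rightmost position that isn't already t and resets every position after it to h.

tttxhh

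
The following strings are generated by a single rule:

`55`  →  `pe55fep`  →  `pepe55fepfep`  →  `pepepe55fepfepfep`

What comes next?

pepepepe55fepfepfepfep

Every step adds pe to the front and fep to the end of the previous string.
One more step from pepepe55fepfepfep gives the answer.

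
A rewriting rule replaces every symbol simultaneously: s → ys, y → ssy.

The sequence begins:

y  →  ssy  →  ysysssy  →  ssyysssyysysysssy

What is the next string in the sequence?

φ(ssyysssyysysysssy) expands symbol-by-symbol to ys ys ssy ssy ys ys ys ssy ssy ys ssy ys ssy ys ys ys ssy; joining the 17 pieces gives the next term.

ysysssyssyysysysssyssyysssyysssyysysysssy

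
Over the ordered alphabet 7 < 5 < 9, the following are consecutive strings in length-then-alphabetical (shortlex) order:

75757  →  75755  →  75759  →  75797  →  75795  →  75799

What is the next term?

Find the rightmost character of 75799 below 9, bump it to the next letter, and reset everything to its right to 7.

75577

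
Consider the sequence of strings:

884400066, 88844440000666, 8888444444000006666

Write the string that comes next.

Term n consists of n+1 8's, followed by 2n 4's, followed by n+2 0's, followed by n+1 6's (n = 1, 2, …).
Setting n = 4 gives 5, 8, 6, 5 characters in each block.

888884444444400000066666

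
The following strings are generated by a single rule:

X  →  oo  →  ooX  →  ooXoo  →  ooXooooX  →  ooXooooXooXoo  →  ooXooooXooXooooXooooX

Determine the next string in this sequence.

ooXooooXooXooooXooooXooXooooXooXoo

This is a Fibonacci-style word recurrence s(k) = s(k−1)·s(k−2): e.g. oo·X = ooX.
The next term joins ooXooooXooXooooXooooX and ooXooooXooXoo.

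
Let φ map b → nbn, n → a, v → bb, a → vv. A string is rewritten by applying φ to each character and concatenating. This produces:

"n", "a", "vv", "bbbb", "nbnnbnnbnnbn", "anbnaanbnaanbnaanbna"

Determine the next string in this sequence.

vvanbnavvvvanbnavvvvanbnavvvvanbnavv

Replace each of the 20 characters of anbnaanbnaanbnaanbna in place — vv a nbn a vv vv a nbn a vv vv a nbn a vv vv a nbn a vv — and concatenate.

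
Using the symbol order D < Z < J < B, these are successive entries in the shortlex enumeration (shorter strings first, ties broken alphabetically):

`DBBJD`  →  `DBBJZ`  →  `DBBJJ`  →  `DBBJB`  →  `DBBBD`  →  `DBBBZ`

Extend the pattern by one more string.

The successor of DBBBZ increments the rightmost position that isn't already B and resets every position after it to D.

DBBBJ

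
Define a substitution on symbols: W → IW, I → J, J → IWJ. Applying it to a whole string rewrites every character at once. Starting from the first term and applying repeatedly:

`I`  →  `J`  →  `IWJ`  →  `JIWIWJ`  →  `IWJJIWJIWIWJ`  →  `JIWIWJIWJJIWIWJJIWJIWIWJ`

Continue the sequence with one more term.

Rewriting the 24 symbols of JIWIWJIWJJIWIWJJIWJIWIWJ one by one yields IWJ J IW J IW IWJ J IW IWJ IWJ J IW J IW IWJ IWJ J IW IWJ J IW J IW IWJ; concatenated:

IWJJIWJIWIWJJIWIWJIWJJIWJIWIWJIWJJIWIWJJIWJIWIWJ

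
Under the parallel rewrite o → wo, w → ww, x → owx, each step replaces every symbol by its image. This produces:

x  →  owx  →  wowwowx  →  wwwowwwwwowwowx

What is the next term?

wwwwwwwowwwwwwwwwwwowwwwwowwowx

φ(wwwowwwwwowwowx) expands symbol-by-symbol to ww ww ww wo ww ww ww ww ww wo ww ww wo ww owx; joining the 15 pieces gives the next term.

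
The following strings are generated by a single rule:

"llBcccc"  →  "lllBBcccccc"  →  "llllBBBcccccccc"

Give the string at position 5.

Each string has the form l^{n+1} B^{n} c^{2n+2} (n = 1, 2, …).
For term 5, n = 5, so the run lengths are 6, 5, 12.

llllllBBBBBcccccccccccc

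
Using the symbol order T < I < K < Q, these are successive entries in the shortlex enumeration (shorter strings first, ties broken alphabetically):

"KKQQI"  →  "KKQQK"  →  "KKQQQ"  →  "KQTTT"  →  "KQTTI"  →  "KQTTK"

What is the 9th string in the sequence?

Advancing 3 positions from KQTTK through KQTTK → KQTTQ → KQTIT reaches term 9.

KQTII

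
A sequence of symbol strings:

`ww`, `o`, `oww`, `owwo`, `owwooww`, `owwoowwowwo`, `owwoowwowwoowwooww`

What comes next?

owwoowwowwoowwoowwowwoowwowwo

This is a Fibonacci-style word recurrence s(k) = s(k−1)·s(k−2): e.g. o·ww = oww.
So term 8 is owwoowwowwoowwooww·owwoowwowwo.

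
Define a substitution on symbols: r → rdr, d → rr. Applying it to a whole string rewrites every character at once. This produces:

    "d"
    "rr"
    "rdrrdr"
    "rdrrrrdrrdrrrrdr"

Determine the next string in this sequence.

rdrrrrdrrdrrdrrdrrrrdrrdrrrrdrrdrrdrrdrrrrdr

Replace each of the 16 characters of rdrrrrdrrdrrrrdr in place — rdr rr rdr rdr rdr rdr rr rdr rdr rr rdr rdr rdr rdr rr rdr — and concatenate.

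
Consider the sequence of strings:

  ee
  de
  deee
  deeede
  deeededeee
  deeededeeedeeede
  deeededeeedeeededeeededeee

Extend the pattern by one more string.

deeededeeedeeededeeededeeedeeededeeedeeede

This is a Fibonacci-style word recurrence s(k) = s(k−1)·s(k−2): e.g. de·ee = deee.
So term 8 is deeededeeedeeededeeededeee·deeededeeedeeede.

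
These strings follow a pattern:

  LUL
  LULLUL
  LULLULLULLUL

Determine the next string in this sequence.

Each string is two copies of the previous one concatenated.
Doubling LULLULLULLUL:

LULLULLULLULLULLULLULLUL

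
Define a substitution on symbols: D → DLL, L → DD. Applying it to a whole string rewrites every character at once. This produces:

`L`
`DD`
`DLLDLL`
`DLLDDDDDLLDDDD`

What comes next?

φ(DLLDDDDDLLDDDD) expands symbol-by-symbol to DLL DD DD DLL DLL DLL DLL DLL DD DD DLL DLL DLL DLL; joining the 14 pieces gives the next term.

DLLDDDDDLLDLLDLLDLLDLLDDDDDLLDLLDLLDLL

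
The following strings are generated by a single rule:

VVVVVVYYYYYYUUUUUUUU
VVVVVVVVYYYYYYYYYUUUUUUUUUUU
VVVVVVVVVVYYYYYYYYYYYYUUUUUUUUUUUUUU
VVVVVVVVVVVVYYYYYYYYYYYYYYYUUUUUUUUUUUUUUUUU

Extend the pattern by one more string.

VVVVVVVVVVVVVVYYYYYYYYYYYYYYYYYYUUUUUUUUUUUUUUUUUUUU

The n-th term is 2n+2 V's then 3n Y's then 3n+2 U's, where the shown terms are n = 2, 3, 4, 5.
Setting n = 6 gives 14, 18, 20 characters in each block.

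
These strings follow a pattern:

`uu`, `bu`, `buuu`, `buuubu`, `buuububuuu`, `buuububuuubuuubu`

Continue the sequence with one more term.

Each term (from the third on) is the previous term followed by the one before it: term 3 = bu·uu = buuu.
Continuing: buuububuuubuuubu · buuububuuu gives term 7.

buuububuuubuuububuuububuuu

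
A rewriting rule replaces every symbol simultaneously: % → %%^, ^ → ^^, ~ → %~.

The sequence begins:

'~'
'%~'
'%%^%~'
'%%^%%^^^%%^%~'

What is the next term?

φ(%%^%%^^^%%^%~) expands symbol-by-symbol to %%^ %%^ ^^ %%^ %%^ ^^ ^^ ^^ %%^ %%^ ^^ %%^ %~; joining the 13 pieces gives the next term.

%%^%%^^^%%^%%^^^^^^^%%^%%^^^%%^%~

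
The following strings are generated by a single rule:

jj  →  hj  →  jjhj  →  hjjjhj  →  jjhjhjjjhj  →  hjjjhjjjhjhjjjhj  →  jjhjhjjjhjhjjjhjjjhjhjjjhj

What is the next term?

This is a Fibonacci-style word recurrence s(k) = s(k−2)·s(k−1): e.g. jj·hj = jjhj.
The next term joins hjjjhjjjhjhjjjhj and jjhjhjjjhjhjjjhjjjhjhjjjhj.

hjjjhjjjhjhjjjhjjjhjhjjjhjhjjjhjjjhjhjjjhj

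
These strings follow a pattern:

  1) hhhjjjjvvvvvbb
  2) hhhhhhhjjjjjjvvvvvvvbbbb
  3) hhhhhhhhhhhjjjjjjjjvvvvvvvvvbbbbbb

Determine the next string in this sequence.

The n-th term is 4n-1 h's then 2n+2 j's then 2n+3 v's then 2n b's (n = 1, 2, …).
For the next term, n = 4, so the run lengths are 15, 10, 11, 8.

hhhhhhhhhhhhhhhjjjjjjjjjjvvvvvvvvvvvbbbbbbbb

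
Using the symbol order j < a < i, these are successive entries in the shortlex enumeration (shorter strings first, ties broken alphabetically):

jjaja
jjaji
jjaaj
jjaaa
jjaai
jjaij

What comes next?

Treat jjaij as a base-3 numeral over the given alphabet and add one, carrying through any trailing i's.

jjaia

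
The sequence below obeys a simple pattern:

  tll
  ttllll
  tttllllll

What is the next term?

Each string has the form t^{n} l^{2n} (n = 1, 2, …).
At n = 4 the blocks have lengths 4, 8.

ttttllllllll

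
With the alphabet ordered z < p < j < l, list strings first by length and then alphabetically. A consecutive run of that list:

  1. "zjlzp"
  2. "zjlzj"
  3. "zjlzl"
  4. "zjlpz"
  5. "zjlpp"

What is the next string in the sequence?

zjlpj

Treat zjlpp as a base-4 numeral over the given alphabet and add one, carrying through any trailing l's.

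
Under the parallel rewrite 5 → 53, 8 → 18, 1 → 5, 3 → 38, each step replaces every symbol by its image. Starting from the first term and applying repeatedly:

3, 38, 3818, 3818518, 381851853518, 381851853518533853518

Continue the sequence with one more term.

Rewriting the 21 symbols of 381851853518533853518 one by one yields 38 18 5 18 53 5 18 53 38 53 5 18 53 38 38 18 53 38 53 5 18; concatenated:

38185185351853385351853383818533853518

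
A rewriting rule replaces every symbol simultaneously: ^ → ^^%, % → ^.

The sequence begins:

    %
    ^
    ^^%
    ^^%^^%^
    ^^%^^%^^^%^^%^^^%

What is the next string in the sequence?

Applying the rule to each of the 17 symbols of ^^%^^%^^^%^^%^^^% gives the pieces ^^% ^^% ^ ^^% ^^% ^ ^^% ^^% ^^% ^ ^^% ^^% ^ ^^% ^^% ^^% ^, which concatenate to the answer.

^^%^^%^^^%^^%^^^%^^%^^%^^^%^^%^^^%^^%^^%^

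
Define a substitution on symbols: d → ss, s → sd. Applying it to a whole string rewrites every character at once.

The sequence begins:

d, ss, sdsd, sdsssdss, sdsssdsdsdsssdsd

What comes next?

sdsssdsdsdsssdsssdsssdsdsdsssdss

Replace each of the 16 characters of sdsssdsdsdsssdsd in place — sd ss sd sd sd ss sd ss sd ss sd sd sd ss sd ss — and concatenate.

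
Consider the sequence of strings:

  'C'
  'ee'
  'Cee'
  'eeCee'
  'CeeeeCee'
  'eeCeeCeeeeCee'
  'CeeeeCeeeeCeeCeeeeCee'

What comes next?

From term 3 onward, concatenate the second-to-last term with the last: C·ee = Cee, ee·Cee = eeCee, …
So term 8 is eeCeeCeeeeCee·CeeeeCeeeeCeeCeeeeCee.

eeCeeCeeeeCeeCeeeeCeeeeCeeCeeeeCee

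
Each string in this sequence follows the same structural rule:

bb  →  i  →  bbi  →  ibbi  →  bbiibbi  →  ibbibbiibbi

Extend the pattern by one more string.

bbiibbiibbibbiibbi

This is a Fibonacci-style word recurrence s(k) = s(k−2)·s(k−1): e.g. bb·i = bbi.
The next term joins bbiibbi and ibbibbiibbi.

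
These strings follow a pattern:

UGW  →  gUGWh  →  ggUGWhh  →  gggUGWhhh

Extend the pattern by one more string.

ggggUGWhhhh

Every step adds g to the front and h to the end of the previous string.
One more step from gggUGWhhh gives the answer.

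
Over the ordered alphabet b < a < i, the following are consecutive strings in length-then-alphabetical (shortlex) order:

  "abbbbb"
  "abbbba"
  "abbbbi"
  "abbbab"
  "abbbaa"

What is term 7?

Stepping forward 2 times from abbbaa: abbbaa → abbbai, then the target.

abbbib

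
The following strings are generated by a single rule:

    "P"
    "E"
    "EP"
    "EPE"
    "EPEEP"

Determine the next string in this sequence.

Each term (from the third on) is the previous term followed by the one before it: term 3 = E·P = EP.
The next term joins EPEEP and EPE.

EPEEPEPE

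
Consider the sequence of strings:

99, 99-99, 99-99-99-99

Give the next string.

99-99-99-99-99-99-99-99

Every step duplicates the string with '-' between the halves.
One more doubling of 99-99-99-99 gives the answer.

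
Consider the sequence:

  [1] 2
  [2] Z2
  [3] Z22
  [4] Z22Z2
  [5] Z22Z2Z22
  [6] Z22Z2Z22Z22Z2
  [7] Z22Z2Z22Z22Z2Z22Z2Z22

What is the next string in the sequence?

Z22Z2Z22Z22Z2Z22Z2Z22Z22Z2Z22Z22Z2

From term 3 onward, concatenate the last term with the second-to-last: Z2·2 = Z22, Z22·Z2 = Z22Z2, …
So term 8 is Z22Z2Z22Z22Z2Z22Z2Z22·Z22Z2Z22Z22Z2.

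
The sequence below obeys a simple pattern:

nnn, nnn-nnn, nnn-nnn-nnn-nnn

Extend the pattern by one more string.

nnn-nnn-nnn-nnn-nnn-nnn-nnn-nnn

Each string is two copies of the previous one joined by '-'.
One more doubling of nnn-nnn-nnn-nnn gives the answer.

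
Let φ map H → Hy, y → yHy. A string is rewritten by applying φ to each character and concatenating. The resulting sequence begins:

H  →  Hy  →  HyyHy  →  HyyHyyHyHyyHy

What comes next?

HyyHyyHyHyyHyyHyHyyHyHyyHyyHyHyyHy

φ(HyyHyyHyHyyHy) expands symbol-by-symbol to Hy yHy yHy Hy yHy yHy Hy yHy Hy yHy yHy Hy yHy; joining the 13 pieces gives the next term.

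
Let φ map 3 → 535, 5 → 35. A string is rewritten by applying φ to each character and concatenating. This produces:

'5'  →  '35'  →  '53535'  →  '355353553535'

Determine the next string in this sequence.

53535355353553535355353553535

Expanding 355353553535: 3→535, 5→35, 5→35, 3→535, 5→35, 3→535, 5→35, 5→35, 3→535, 5→35, 3→535, 5→35. Concatenated: 535 35 35 535 35 535 35 35 535 35 535 35.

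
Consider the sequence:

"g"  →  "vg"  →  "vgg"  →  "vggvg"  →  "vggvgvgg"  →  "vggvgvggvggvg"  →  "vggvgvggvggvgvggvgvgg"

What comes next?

This is a Fibonacci-style word recurrence s(k) = s(k−1)·s(k−2): e.g. vg·g = vgg.
Continuing: vggvgvggvggvgvggvgvgg · vggvgvggvggvg gives term 8.

vggvgvggvggvgvggvgvggvggvgvggvggvg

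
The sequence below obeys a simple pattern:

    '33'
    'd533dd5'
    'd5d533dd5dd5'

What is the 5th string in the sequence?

d5d5d5d533dd5dd5dd5dd5

Each term wraps the previous one in d5 on the left and dd5 on the right.
From d5d533dd5dd5, 2 further steps: d5d533dd5dd5 → d5d5d533dd5dd5dd5 → (answer).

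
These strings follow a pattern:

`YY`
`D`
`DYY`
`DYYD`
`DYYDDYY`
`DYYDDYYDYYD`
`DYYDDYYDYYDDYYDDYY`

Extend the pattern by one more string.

This is a Fibonacci-style word recurrence s(k) = s(k−1)·s(k−2): e.g. D·YY = DYY.
Continuing: DYYDDYYDYYDDYYDDYY · DYYDDYYDYYD gives term 8.

DYYDDYYDYYDDYYDDYYDYYDDYYDYYD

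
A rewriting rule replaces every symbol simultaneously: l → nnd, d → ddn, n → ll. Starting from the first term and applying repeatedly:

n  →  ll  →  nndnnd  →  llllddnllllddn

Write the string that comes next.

Applying the rule to each of the 14 symbols of llllddnllllddn gives the pieces nnd nnd nnd nnd ddn ddn ll nnd nnd nnd nnd ddn ddn ll, which concatenate to the answer.

nndnndnndnndddnddnllnndnndnndnndddnddnll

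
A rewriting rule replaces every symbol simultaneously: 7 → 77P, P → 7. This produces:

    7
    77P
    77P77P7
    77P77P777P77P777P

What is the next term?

Rewriting the 17 symbols of 77P77P777P77P777P one by one yields 77P 77P 7 77P 77P 7 77P 77P 77P 7 77P 77P 7 77P 77P 77P 7; concatenated:

77P77P777P77P777P77P77P777P77P777P77P77P7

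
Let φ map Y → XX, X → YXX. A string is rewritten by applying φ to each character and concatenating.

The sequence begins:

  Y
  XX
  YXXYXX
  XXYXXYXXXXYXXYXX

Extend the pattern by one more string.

YXXYXXXXYXXYXXXXYXXYXXYXXYXXXXYXXYXXXXYXXYXX

Replace each of the 16 characters of XXYXXYXXXXYXXYXX in place — YXX YXX XX YXX YXX XX YXX YXX YXX YXX XX YXX YXX XX YXX YXX — and concatenate.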